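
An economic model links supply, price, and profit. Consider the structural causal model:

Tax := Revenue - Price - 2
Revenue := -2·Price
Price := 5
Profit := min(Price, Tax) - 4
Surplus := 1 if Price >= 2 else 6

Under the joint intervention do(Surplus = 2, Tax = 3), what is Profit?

-1

Under do(Surplus = 2, Tax = 3), each intervened variable's structural equation is replaced by its fixed value.
Profit = min(Price, Tax) - 4  [with Price=5, Tax=3]  = -1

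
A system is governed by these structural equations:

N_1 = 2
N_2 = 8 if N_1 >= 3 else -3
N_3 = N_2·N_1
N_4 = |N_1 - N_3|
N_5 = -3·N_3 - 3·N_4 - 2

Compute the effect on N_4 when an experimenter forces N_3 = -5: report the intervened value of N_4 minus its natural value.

-1

The intervention breaks the incoming arrows to N_3: N_3 = N_2·N_1 no longer applies, and N_3 = -5.
N_4 = |N_1 - N_3|  [with N_1=2, N_3=-5]  = 7
Without intervention: N_2 = 8 if N_1 >= 3 else -3  [with N_1=2]  = -3; N_3 = N_2·N_1  [with N_2=-3, N_1=2]  = -6; N_4 = |N_1 - N_3|  [with N_1=2, N_3=-6]  = 8.
Change = 7 − 8 = -1.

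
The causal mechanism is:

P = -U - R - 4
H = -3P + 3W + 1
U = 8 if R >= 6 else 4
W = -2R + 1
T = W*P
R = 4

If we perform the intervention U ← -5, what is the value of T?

21

Under do(U=-5), the mechanism U = 8 if R >= 6 else 4 is discarded; U is fixed at -5.
P = -U - R - 4  [with U=-5, R=4]  = -3
W = -2R + 1  [with R=4]  = -7
T = W*P  [with W=-7, P=-3]  = 21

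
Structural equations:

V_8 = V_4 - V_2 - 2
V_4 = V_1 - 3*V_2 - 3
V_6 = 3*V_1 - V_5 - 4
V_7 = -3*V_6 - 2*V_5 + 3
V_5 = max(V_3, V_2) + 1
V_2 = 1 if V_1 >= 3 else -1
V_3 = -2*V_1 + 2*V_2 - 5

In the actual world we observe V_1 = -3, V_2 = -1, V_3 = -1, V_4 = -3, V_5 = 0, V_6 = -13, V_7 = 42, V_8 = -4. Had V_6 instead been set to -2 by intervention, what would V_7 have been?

Intervening sets V_6 = -2 and removes its equation (V_6 = 3*V_1 - V_5 - 4).
V_2 = 1 if V_1 >= 3 else -1  [with V_1=-3]  = -1
V_3 = -2*V_1 + 2*V_2 - 5  [with V_1=-3, V_2=-1]  = -1
V_5 = max(V_3, V_2) + 1  [with V_3=-1, V_2=-1]  = 0
V_7 = -3*V_6 - 2*V_5 + 3  [with V_6=-2, V_5=0]  = 9

9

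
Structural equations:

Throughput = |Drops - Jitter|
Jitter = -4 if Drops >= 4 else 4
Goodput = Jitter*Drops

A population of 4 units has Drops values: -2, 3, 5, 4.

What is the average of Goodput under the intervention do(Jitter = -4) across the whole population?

-10

Under do(Jitter=-4), Jitter's equation is replaced by Jitter=-4 for every unit. Per-unit Goodput: 8, -12, -20, -16. Mean = -10.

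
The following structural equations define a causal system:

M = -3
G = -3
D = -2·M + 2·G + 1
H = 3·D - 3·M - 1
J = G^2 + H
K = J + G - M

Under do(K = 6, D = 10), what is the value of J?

47

Under do(K = 6, D = 10), each intervened variable's structural equation is replaced by its fixed value.
H = 3·D - 3·M - 1  [with D=10, M=-3]  = 38
J = G^2 + H  [with G=-3, H=38]  = 47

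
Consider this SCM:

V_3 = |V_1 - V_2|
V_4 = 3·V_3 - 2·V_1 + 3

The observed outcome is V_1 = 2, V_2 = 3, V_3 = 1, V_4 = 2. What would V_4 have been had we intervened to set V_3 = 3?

8

The intervention breaks the incoming arrows to V_3: V_3 = |V_1 - V_2| no longer applies, and V_3 = 3.
V_4 = 3·V_3 - 2·V_1 + 3  [with V_3=3, V_1=2]  = 8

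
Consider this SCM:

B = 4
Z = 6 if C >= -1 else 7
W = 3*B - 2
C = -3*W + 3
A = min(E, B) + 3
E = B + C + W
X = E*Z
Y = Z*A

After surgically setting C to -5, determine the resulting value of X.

The intervention breaks the incoming arrows to C: C = -3*W + 3 no longer applies, and C = -5.
W = 3*B - 2  [with B=4]  = 10
E = B + C + W  [with B=4, C=-5, W=10]  = 9
Z = 6 if C >= -1 else 7  [with C=-5]  = 7
X = E*Z  [with E=9, Z=7]  = 63

63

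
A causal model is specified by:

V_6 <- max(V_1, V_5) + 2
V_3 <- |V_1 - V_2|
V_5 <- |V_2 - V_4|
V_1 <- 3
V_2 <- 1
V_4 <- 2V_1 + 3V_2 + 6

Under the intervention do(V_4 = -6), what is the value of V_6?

Under do(V_4=-6), the mechanism V_4 <- 2V_1 + 3V_2 + 6 is discarded; V_4 is fixed at -6.
V_5 = |V_2 - V_4|  [with V_2=1, V_4=-6]  = 7
V_6 = max(V_1, V_5) + 2  [with V_1=3, V_5=7]  = 9

9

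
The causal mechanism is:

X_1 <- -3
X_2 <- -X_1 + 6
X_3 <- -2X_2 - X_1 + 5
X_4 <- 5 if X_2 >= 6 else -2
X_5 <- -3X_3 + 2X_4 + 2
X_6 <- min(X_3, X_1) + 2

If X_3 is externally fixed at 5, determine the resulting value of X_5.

do(X_3=5) replaces the equation X_3 <- -2X_2 - X_1 + 5 with the constant X_3 = 5.
X_2 = -X_1 + 6  [with X_1=-3]  = 9
X_4 = 5 if X_2 >= 6 else -2  [with X_2=9]  = 5
X_5 = -3X_3 + 2X_4 + 2  [with X_3=5, X_4=5]  = -3

-3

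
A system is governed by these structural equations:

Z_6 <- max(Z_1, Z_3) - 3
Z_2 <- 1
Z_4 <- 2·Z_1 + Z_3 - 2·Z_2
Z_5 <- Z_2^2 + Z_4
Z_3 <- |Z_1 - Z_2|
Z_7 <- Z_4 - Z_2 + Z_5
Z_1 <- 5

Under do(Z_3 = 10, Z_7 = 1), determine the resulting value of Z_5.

Setting Z_3 = 10, Z_7 = 1 by intervention discards those variables' equations.
Z_4 = 2·Z_1 + Z_3 - 2·Z_2  [with Z_1=5, Z_3=10, Z_2=1]  = 18
Z_5 = Z_2^2 + Z_4  [with Z_2=1, Z_4=18]  = 19

19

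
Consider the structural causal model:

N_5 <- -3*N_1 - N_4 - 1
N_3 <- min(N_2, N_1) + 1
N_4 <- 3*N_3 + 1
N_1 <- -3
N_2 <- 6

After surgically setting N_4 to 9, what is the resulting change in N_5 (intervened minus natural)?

Intervening sets N_4 = 9 and removes its equation (N_4 <- 3*N_3 + 1).
N_5 = -3*N_1 - N_4 - 1  [with N_1=-3, N_4=9]  = -1
Without intervention: N_3 = min(N_2, N_1) + 1  [with N_2=6, N_1=-3]  = -2; N_4 = 3*N_3 + 1  [with N_3=-2]  = -5; N_5 = -3*N_1 - N_4 - 1  [with N_1=-3, N_4=-5]  = 13.
Change = -1 − 13 = -14.

-14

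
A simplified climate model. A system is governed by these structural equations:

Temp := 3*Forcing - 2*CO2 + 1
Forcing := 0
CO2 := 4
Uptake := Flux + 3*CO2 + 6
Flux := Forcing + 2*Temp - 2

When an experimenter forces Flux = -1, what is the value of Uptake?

17

Intervening sets Flux = -1 and removes its equation (Flux := Forcing + 2*Temp - 2).
Uptake = Flux + 3*CO2 + 6  [with Flux=-1, CO2=4]  = 17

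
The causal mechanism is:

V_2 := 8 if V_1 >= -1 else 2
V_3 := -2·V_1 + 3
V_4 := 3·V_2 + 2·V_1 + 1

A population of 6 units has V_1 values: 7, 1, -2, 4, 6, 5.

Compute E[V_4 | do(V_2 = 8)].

do(V_2=8) breaks V_2's dependence on V_1. With V_2=8 fixed, V_4 across the units is 39, 27, 21, 33, 37, 35, mean 32.

32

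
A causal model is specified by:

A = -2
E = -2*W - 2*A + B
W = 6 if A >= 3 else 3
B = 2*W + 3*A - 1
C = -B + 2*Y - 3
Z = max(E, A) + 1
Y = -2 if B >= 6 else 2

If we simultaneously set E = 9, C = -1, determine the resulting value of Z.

Setting E = 9, C = -1 by intervention discards those variables' equations.
Z = max(E, A) + 1  [with E=9, A=-2]  = 10

10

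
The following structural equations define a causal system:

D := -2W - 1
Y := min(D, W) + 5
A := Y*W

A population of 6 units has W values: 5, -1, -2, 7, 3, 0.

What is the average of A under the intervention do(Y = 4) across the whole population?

8

Every unit gets Y=4 under the intervention. A values become 20, -4, -8, 28, 12, 0; E[A|do(Y=4)] = 8.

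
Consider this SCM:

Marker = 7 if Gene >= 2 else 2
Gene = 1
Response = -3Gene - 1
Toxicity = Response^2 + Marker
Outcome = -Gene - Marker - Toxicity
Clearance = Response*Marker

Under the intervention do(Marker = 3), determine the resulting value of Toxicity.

Under do(Marker=3), the mechanism Marker = 7 if Gene >= 2 else 2 is discarded; Marker is fixed at 3.
Response = -3Gene - 1  [with Gene=1]  = -4
Toxicity = Response^2 + Marker  [with Response=-4, Marker=3]  = 19

19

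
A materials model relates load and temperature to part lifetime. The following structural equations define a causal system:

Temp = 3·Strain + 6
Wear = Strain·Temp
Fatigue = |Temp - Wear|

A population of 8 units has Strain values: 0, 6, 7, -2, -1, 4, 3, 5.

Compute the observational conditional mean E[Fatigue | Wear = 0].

3

Observing Wear=0 restricts to units where Wear's equation naturally yields 0: Strain ∈ {0, -2}. In that subpopulation Fatigue = 6, 0, mean 3.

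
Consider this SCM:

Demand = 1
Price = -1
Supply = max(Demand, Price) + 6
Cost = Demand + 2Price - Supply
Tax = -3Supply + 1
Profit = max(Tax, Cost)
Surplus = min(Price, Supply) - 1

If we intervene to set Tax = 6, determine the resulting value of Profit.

The intervention breaks the incoming arrows to Tax: Tax = -3Supply + 1 no longer applies, and Tax = 6.
Supply = max(Demand, Price) + 6  [with Demand=1, Price=-1]  = 7
Cost = Demand + 2Price - Supply  [with Demand=1, Price=-1, Supply=7]  = -8
Profit = max(Tax, Cost)  [with Tax=6, Cost=-8]  = 6

6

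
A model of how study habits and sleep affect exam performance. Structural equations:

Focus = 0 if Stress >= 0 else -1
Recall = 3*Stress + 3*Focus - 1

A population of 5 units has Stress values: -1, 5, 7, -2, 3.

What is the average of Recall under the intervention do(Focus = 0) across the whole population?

do(Focus=0) breaks Focus's dependence on Stress. With Focus=0 fixed, Recall across the units is -4, 14, 20, -7, 8, mean 6.2.

6.2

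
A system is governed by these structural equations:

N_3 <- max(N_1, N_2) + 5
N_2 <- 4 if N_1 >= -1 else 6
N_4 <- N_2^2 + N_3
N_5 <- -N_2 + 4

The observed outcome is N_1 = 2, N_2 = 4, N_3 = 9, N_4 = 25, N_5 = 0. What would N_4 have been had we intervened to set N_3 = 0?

16

The intervention breaks the incoming arrows to N_3: N_3 <- max(N_1, N_2) + 5 no longer applies, and N_3 = 0.
N_2 = 4 if N_1 >= -1 else 6  [with N_1=2]  = 4
N_4 = N_2^2 + N_3  [with N_2=4, N_3=0]  = 16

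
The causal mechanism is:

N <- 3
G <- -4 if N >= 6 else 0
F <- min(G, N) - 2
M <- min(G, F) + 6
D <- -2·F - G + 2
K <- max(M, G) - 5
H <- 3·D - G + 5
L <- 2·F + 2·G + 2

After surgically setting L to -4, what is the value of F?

-2

Under do(L=-4), the mechanism L <- 2·F + 2·G + 2 is discarded; L is fixed at -4.
No directed path runs from L to F, so F keeps its natural value.
G = -4 if N >= 6 else 0  [with N=3]  = 0
F = min(G, N) - 2  [with G=0, N=3]  = -2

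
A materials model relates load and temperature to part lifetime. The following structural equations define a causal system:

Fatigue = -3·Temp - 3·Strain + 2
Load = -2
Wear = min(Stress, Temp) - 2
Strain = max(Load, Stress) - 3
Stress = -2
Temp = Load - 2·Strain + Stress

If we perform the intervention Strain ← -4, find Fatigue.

2

The intervention breaks the incoming arrows to Strain: Strain = max(Load, Stress) - 3 no longer applies, and Strain = -4.
Temp = Load - 2·Strain + Stress  [with Load=-2, Strain=-4, Stress=-2]  = 4
Fatigue = -3·Temp - 3·Strain + 2  [with Temp=4, Strain=-4]  = 2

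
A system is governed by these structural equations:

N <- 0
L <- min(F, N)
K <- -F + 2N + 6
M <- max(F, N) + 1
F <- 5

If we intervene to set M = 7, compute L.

do(M=7) replaces the equation M <- max(F, N) + 1 with the constant M = 7.
L is not downstream of the intervention, so its value is determined by the original equations.
L = min(F, N)  [with F=5, N=0]  = 0

0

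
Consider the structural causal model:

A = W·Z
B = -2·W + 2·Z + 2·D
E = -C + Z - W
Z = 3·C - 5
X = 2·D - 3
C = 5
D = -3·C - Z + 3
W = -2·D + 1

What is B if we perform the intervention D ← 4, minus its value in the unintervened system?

The intervention breaks the incoming arrows to D: D = -3·C - Z + 3 no longer applies, and D = 4.
Z = 3·C - 5  [with C=5]  = 10
W = -2·D + 1  [with D=4]  = -7
B = -2·W + 2·Z + 2·D  [with W=-7, Z=10, D=4]  = 42
Without intervention: Z = 3·C - 5  [with C=5]  = 10; D = -3·C - Z + 3  [with C=5, Z=10]  = -22; W = -2·D + 1  [with D=-22]  = 45; B = -2·W + 2·Z + 2·D  [with W=45, Z=10, D=-22]  = -114.
Change = 42 − (-114) = 156.

156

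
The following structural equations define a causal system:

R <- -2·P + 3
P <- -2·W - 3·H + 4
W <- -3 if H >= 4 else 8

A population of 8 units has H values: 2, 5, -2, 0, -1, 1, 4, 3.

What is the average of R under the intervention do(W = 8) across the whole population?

36

do(W=8) breaks W's dependence on H. With W=8 fixed, R across the units is 39, 57, 15, 27, 21, 33, 51, 45, mean 36.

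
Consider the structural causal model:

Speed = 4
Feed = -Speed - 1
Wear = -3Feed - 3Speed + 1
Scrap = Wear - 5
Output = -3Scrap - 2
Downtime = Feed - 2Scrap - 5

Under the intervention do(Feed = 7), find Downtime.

76

Under do(Feed=7), the mechanism Feed = -Speed - 1 is discarded; Feed is fixed at 7.
Wear = -3Feed - 3Speed + 1  [with Feed=7, Speed=4]  = -32
Scrap = Wear - 5  [with Wear=-32]  = -37
Downtime = Feed - 2Scrap - 5  [with Feed=7, Scrap=-37]  = 76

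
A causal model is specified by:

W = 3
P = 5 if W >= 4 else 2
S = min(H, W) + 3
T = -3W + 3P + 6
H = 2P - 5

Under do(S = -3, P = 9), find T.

The joint intervention fixes S = -3, P = 9, removing each variable's own equation.
T = -3W + 3P + 6  [with W=3, P=9]  = 24

24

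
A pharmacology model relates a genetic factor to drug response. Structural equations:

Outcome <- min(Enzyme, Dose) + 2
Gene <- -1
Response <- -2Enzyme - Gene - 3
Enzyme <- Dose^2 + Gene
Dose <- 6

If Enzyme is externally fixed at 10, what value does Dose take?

6

Under do(Enzyme=10), the mechanism Enzyme <- Dose^2 + Gene is discarded; Enzyme is fixed at 10.
Since Dose is not a descendant of the intervened variable, it is unaffected.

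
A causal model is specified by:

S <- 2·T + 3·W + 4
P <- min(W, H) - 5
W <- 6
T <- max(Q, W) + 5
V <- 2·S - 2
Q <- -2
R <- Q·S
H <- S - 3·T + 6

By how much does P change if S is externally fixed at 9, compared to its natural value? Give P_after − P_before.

Under do(S=9), the mechanism S <- 2·T + 3·W + 4 is discarded; S is fixed at 9.
T = max(Q, W) + 5  [with Q=-2, W=6]  = 11
H = S - 3·T + 6  [with S=9, T=11]  = -18
P = min(W, H) - 5  [with W=6, H=-18]  = -23
Without intervention: T = max(Q, W) + 5  [with Q=-2, W=6]  = 11; S = 2·T + 3·W + 4  [with T=11, W=6]  = 44; H = S - 3·T + 6  [with S=44, T=11]  = 17; P = min(W, H) - 5  [with W=6, H=17]  = 1.
Change = -23 − 1 = -24.

-24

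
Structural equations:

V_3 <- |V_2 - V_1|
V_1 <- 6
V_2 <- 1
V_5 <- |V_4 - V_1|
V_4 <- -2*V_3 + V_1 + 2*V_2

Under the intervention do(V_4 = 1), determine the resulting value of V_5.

5

Intervening sets V_4 = 1 and removes its equation (V_4 <- -2*V_3 + V_1 + 2*V_2).
V_5 = |V_4 - V_1|  [with V_4=1, V_1=6]  = 5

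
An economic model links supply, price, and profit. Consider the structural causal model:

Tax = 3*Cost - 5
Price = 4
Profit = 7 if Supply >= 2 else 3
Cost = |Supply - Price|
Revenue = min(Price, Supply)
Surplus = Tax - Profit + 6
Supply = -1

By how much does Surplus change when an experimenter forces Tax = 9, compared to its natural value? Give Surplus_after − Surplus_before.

-1

Under do(Tax=9), the mechanism Tax = 3*Cost - 5 is discarded; Tax is fixed at 9.
Profit = 7 if Supply >= 2 else 3  [with Supply=-1]  = 3
Surplus = Tax - Profit + 6  [with Tax=9, Profit=3]  = 12
Without intervention: Cost = |Supply - Price|  [with Supply=-1, Price=4]  = 5; Tax = 3*Cost - 5  [with Cost=5]  = 10; Profit = 7 if Supply >= 2 else 3  [with Supply=-1]  = 3; Surplus = Tax - Profit + 6  [with Tax=10, Profit=3]  = 13.
Change = 12 − 13 = -1.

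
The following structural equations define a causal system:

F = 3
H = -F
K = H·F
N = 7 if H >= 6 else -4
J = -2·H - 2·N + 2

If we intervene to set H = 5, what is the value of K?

15

The intervention breaks the incoming arrows to H: H = -F no longer applies, and H = 5.
K = H·F  [with H=5, F=3]  = 15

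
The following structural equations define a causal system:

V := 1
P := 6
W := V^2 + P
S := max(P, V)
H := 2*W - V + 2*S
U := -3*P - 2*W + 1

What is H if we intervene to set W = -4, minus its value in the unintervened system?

-22

do(W=-4) replaces the equation W := V^2 + P with the constant W = -4.
S = max(P, V)  [with P=6, V=1]  = 6
H = 2*W - V + 2*S  [with W=-4, V=1, S=6]  = 3
Without intervention: W = V^2 + P  [with V=1, P=6]  = 7; S = max(P, V)  [with P=6, V=1]  = 6; H = 2*W - V + 2*S  [with W=7, V=1, S=6]  = 25.
Change = 3 − 25 = -22.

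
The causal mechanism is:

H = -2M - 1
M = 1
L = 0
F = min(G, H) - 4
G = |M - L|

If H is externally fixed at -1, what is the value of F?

-5

Intervening sets H = -1 and removes its equation (H = -2M - 1).
G = |M - L|  [with M=1, L=0]  = 1
F = min(G, H) - 4  [with G=1, H=-1]  = -5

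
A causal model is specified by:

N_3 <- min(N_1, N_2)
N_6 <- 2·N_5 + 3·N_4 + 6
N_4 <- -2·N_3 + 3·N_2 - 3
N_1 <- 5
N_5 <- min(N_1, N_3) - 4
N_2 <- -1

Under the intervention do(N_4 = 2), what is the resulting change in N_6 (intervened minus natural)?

18

Under do(N_4=2), the mechanism N_4 <- -2·N_3 + 3·N_2 - 3 is discarded; N_4 is fixed at 2.
N_3 = min(N_1, N_2)  [with N_1=5, N_2=-1]  = -1
N_5 = min(N_1, N_3) - 4  [with N_1=5, N_3=-1]  = -5
N_6 = 2·N_5 + 3·N_4 + 6  [with N_5=-5, N_4=2]  = 2
Without intervention: N_3 = min(N_1, N_2)  [with N_1=5, N_2=-1]  = -1; N_4 = -2·N_3 + 3·N_2 - 3  [with N_3=-1, N_2=-1]  = -4; N_5 = min(N_1, N_3) - 4  [with N_1=5, N_3=-1]  = -5; N_6 = 2·N_5 + 3·N_4 + 6  [with N_5=-5, N_4=-4]  = -16.
Change = 2 − (-16) = 18.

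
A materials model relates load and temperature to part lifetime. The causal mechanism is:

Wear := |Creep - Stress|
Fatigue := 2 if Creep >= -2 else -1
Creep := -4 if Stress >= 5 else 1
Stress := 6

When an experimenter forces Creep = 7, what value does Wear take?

The intervention breaks the incoming arrows to Creep: Creep := -4 if Stress >= 5 else 1 no longer applies, and Creep = 7.
Wear = |Creep - Stress|  [with Creep=7, Stress=6]  = 1

1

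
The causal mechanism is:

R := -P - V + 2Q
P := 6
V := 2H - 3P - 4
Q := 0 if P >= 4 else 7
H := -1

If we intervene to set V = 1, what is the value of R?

Intervening sets V = 1 and removes its equation (V := 2H - 3P - 4).
Q = 0 if P >= 4 else 7  [with P=6]  = 0
R = -P - V + 2Q  [with P=6, V=1, Q=0]  = -7

-7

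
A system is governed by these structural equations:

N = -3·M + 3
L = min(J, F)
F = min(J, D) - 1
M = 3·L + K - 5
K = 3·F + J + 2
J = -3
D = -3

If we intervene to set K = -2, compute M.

The intervention breaks the incoming arrows to K: K = 3·F + J + 2 no longer applies, and K = -2.
F = min(J, D) - 1  [with J=-3, D=-3]  = -4
L = min(J, F)  [with J=-3, F=-4]  = -4
M = 3·L + K - 5  [with L=-4, K=-2]  = -19

-19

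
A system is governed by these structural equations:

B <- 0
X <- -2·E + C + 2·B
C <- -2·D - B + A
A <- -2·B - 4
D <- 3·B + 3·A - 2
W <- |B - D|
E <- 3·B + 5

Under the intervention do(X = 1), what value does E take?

5

do(X=1) replaces the equation X <- -2·E + C + 2·B with the constant X = 1.
E is not downstream of the intervention, so its value is determined by the original equations.
E = 3·B + 5  [with B=0]  = 5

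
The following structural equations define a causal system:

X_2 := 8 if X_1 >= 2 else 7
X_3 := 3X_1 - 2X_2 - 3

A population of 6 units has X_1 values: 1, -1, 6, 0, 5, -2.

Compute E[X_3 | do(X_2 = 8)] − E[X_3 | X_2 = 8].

-12

do(X_2=8) breaks X_2's dependence on X_1. With X_2=8 fixed, X_3 across the units is -16, -22, -1, -19, -4, -25, mean -14.5.
E[X_3|X_2=8] averages over only the 2 units with X_2=8 (X_1 = 6, 5): X_3 = -1, -4, mean -2.5.
Difference = -14.5 − (-2.5) = -12.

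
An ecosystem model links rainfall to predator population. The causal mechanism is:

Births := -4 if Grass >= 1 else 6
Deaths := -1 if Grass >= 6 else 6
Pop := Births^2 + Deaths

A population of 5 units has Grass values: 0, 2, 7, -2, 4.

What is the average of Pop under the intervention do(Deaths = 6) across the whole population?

The intervention sets Deaths=6 in all 5 units regardless of Grass. Recomputing Pop per unit gives 42, 22, 22, 42, 22; average 30.

30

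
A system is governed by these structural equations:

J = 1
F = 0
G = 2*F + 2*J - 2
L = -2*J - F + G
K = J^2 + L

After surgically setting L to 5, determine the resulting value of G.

Under do(L=5), the mechanism L = -2*J - F + G is discarded; L is fixed at 5.
Since G is not a descendant of the intervened variable, it is unaffected.
G = 2*F + 2*J - 2  [with F=0, J=1]  = 0

0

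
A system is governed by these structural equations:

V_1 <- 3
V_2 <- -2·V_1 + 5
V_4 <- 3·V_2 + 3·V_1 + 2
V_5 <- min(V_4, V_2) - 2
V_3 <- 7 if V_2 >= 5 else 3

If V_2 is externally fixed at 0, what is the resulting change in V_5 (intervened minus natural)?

do(V_2=0) replaces the equation V_2 <- -2·V_1 + 5 with the constant V_2 = 0.
V_4 = 3·V_2 + 3·V_1 + 2  [with V_2=0, V_1=3]  = 11
V_5 = min(V_4, V_2) - 2  [with V_4=11, V_2=0]  = -2
Without intervention: V_2 = -2·V_1 + 5  [with V_1=3]  = -1; V_4 = 3·V_2 + 3·V_1 + 2  [with V_2=-1, V_1=3]  = 8; V_5 = min(V_4, V_2) - 2  [with V_4=8, V_2=-1]  = -3.
Change = -2 − (-3) = 1.

1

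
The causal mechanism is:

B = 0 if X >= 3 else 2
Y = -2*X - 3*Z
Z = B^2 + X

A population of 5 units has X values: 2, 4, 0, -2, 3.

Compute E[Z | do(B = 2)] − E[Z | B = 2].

1.4

do(B=2) breaks B's dependence on X. With B=2 fixed, Z across the units is 6, 8, 4, 2, 7, mean 5.4.
Conditioning on B=2 selects the 3 unit(s) with X ∈ {2, 0, -2}. Their Z values: 6, 4, 2. Mean = 4.
Difference = 5.4 − 4 = 1.4.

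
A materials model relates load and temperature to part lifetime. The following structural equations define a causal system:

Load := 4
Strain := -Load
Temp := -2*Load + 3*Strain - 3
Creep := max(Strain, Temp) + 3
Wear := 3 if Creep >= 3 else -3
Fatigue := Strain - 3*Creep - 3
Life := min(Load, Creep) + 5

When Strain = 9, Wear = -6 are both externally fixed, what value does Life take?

The joint intervention fixes Strain = 9, Wear = -6, removing each variable's own equation.
Temp = -2*Load + 3*Strain - 3  [with Load=4, Strain=9]  = 16
Creep = max(Strain, Temp) + 3  [with Strain=9, Temp=16]  = 19
Life = min(Load, Creep) + 5  [with Load=4, Creep=19]  = 9

9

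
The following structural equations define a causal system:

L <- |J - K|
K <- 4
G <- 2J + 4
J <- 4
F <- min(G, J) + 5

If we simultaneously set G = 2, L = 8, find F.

7

The joint intervention fixes G = 2, L = 8, removing each variable's own equation.
F = min(G, J) + 5  [with G=2, J=4]  = 7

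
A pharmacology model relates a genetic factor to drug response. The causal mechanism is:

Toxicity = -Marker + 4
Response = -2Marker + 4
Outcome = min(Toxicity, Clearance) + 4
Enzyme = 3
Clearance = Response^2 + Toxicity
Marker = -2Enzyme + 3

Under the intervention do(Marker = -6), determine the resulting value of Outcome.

14

Under do(Marker=-6), the mechanism Marker = -2Enzyme + 3 is discarded; Marker is fixed at -6.
Response = -2Marker + 4  [with Marker=-6]  = 16
Toxicity = -Marker + 4  [with Marker=-6]  = 10
Clearance = Response^2 + Toxicity  [with Response=16, Toxicity=10]  = 266
Outcome = min(Toxicity, Clearance) + 4  [with Toxicity=10, Clearance=266]  = 14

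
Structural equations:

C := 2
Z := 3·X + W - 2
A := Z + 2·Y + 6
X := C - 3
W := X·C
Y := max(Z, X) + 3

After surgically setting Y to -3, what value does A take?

-7

The intervention breaks the incoming arrows to Y: Y := max(Z, X) + 3 no longer applies, and Y = -3.
X = C - 3  [with C=2]  = -1
W = X·C  [with X=-1, C=2]  = -2
Z = 3·X + W - 2  [with X=-1, W=-2]  = -7
A = Z + 2·Y + 6  [with Z=-7, Y=-3]  = -7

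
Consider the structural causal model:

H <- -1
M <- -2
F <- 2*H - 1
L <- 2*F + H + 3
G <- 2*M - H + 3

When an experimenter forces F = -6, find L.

-10

The intervention breaks the incoming arrows to F: F <- 2*H - 1 no longer applies, and F = -6.
L = 2*F + H + 3  [with F=-6, H=-1]  = -10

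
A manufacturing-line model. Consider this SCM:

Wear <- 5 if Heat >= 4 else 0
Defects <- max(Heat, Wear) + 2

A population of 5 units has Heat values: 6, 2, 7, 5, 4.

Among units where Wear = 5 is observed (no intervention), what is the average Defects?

7.75

E[Defects|Wear=5] averages over only the 4 units with Wear=5 (Heat = 6, 7, 5, 4): Defects = 8, 9, 7, 7, mean 7.75.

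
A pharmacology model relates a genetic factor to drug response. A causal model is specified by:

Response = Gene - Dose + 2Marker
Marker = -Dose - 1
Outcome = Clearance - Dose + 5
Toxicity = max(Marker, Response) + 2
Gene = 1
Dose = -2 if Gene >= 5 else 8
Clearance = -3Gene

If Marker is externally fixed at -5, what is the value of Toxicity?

do(Marker=-5) replaces the equation Marker = -Dose - 1 with the constant Marker = -5.
Dose = -2 if Gene >= 5 else 8  [with Gene=1]  = 8
Response = Gene - Dose + 2Marker  [with Gene=1, Dose=8, Marker=-5]  = -17
Toxicity = max(Marker, Response) + 2  [with Marker=-5, Response=-17]  = -3

-3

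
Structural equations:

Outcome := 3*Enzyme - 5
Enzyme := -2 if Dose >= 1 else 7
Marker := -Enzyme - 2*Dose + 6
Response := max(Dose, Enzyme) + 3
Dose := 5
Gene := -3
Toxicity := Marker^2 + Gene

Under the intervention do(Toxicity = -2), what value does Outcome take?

-11

Intervening sets Toxicity = -2 and removes its equation (Toxicity := Marker^2 + Gene).
No directed path runs from Toxicity to Outcome, so Outcome keeps its natural value.
Enzyme = -2 if Dose >= 1 else 7  [with Dose=5]  = -2
Outcome = 3*Enzyme - 5  [with Enzyme=-2]  = -11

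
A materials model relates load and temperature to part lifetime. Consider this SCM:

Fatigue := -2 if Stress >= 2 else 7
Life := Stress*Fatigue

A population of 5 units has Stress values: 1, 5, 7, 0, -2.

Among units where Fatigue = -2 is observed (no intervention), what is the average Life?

E[Life|Fatigue=-2] averages over only the 2 units with Fatigue=-2 (Stress = 5, 7): Life = -10, -14, mean -12.

-12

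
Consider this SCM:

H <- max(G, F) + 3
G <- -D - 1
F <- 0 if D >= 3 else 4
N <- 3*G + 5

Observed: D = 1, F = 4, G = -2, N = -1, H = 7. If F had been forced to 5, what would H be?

do(F=5) replaces the equation F <- 0 if D >= 3 else 4 with the constant F = 5.
G = -D - 1  [with D=1]  = -2
H = max(G, F) + 3  [with G=-2, F=5]  = 8

8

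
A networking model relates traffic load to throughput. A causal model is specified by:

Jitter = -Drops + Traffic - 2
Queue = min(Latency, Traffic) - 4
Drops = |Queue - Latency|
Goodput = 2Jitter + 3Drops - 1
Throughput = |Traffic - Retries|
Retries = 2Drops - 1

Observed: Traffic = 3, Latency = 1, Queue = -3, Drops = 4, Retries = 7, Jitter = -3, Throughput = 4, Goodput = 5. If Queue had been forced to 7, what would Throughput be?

The intervention breaks the incoming arrows to Queue: Queue = min(Latency, Traffic) - 4 no longer applies, and Queue = 7.
Drops = |Queue - Latency|  [with Queue=7, Latency=1]  = 6
Retries = 2Drops - 1  [with Drops=6]  = 11
Throughput = |Traffic - Retries|  [with Traffic=3, Retries=11]  = 8

8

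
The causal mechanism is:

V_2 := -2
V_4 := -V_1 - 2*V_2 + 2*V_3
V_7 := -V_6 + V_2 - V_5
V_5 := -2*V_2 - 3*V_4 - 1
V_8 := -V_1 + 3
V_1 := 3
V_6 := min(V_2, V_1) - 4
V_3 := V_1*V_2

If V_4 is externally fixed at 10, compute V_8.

do(V_4=10) replaces the equation V_4 := -V_1 - 2*V_2 + 2*V_3 with the constant V_4 = 10.
No directed path runs from V_4 to V_8, so V_8 keeps its natural value.
V_8 = -V_1 + 3  [with V_1=3]  = 0

0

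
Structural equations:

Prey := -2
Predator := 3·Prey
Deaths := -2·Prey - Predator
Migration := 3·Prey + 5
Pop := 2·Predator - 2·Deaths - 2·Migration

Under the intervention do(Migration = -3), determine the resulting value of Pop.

-26

Intervening sets Migration = -3 and removes its equation (Migration := 3·Prey + 5).
Predator = 3·Prey  [with Prey=-2]  = -6
Deaths = -2·Prey - Predator  [with Prey=-2, Predator=-6]  = 10
Pop = 2·Predator - 2·Deaths - 2·Migration  [with Predator=-6, Deaths=10, Migration=-3]  = -26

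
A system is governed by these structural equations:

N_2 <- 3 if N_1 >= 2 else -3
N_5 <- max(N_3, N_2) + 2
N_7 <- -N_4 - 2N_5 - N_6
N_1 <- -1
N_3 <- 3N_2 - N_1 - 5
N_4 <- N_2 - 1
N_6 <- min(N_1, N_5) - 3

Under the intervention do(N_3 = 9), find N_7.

-14

The intervention breaks the incoming arrows to N_3: N_3 <- 3N_2 - N_1 - 5 no longer applies, and N_3 = 9.
N_2 = 3 if N_1 >= 2 else -3  [with N_1=-1]  = -3
N_4 = N_2 - 1  [with N_2=-3]  = -4
N_5 = max(N_3, N_2) + 2  [with N_3=9, N_2=-3]  = 11
N_6 = min(N_1, N_5) - 3  [with N_1=-1, N_5=11]  = -4
N_7 = -N_4 - 2N_5 - N_6  [with N_4=-4, N_5=11, N_6=-4]  = -14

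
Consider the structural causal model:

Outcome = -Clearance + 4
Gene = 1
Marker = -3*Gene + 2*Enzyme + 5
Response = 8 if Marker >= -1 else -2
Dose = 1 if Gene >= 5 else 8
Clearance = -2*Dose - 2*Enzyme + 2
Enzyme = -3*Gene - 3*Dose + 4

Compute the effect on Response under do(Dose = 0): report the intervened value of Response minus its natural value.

do(Dose=0) replaces the equation Dose = 1 if Gene >= 5 else 8 with the constant Dose = 0.
Enzyme = -3*Gene - 3*Dose + 4  [with Gene=1, Dose=0]  = 1
Marker = -3*Gene + 2*Enzyme + 5  [with Gene=1, Enzyme=1]  = 4
Response = 8 if Marker >= -1 else -2  [with Marker=4]  = 8
Without intervention: Dose = 1 if Gene >= 5 else 8  [with Gene=1]  = 8; Enzyme = -3*Gene - 3*Dose + 4  [with Gene=1, Dose=8]  = -23; Marker = -3*Gene + 2*Enzyme + 5  [with Gene=1, Enzyme=-23]  = -44; Response = 8 if Marker >= -1 else -2  [with Marker=-44]  = -2.
Change = 8 − (-2) = 10.

10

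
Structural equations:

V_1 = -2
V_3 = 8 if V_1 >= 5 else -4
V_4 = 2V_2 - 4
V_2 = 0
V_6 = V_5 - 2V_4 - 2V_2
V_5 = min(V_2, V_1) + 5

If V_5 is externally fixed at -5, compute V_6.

3

The intervention breaks the incoming arrows to V_5: V_5 = min(V_2, V_1) + 5 no longer applies, and V_5 = -5.
V_4 = 2V_2 - 4  [with V_2=0]  = -4
V_6 = V_5 - 2V_4 - 2V_2  [with V_5=-5, V_4=-4, V_2=0]  = 3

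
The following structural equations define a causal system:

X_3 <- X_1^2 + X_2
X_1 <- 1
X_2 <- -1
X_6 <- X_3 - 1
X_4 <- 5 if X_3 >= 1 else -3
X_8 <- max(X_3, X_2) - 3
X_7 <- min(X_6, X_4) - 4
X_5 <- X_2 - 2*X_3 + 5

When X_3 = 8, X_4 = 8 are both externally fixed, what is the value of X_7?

3

Under do(X_3 = 8, X_4 = 8), each intervened variable's structural equation is replaced by its fixed value.
X_6 = X_3 - 1  [with X_3=8]  = 7
X_7 = min(X_6, X_4) - 4  [with X_6=7, X_4=8]  = 3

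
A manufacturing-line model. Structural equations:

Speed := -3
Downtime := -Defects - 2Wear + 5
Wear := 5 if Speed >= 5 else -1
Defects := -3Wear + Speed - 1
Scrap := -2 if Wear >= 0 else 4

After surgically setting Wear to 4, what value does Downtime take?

do(Wear=4) replaces the equation Wear := 5 if Speed >= 5 else -1 with the constant Wear = 4.
Defects = -3Wear + Speed - 1  [with Wear=4, Speed=-3]  = -16
Downtime = -Defects - 2Wear + 5  [with Defects=-16, Wear=4]  = 13

13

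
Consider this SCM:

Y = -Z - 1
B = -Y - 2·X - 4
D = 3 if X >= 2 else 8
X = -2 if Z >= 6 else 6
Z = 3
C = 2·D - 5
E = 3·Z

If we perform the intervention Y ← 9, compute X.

do(Y=9) replaces the equation Y = -Z - 1 with the constant Y = 9.
X is not downstream of the intervention, so its value is determined by the original equations.
X = -2 if Z >= 6 else 6  [with Z=3]  = 6

6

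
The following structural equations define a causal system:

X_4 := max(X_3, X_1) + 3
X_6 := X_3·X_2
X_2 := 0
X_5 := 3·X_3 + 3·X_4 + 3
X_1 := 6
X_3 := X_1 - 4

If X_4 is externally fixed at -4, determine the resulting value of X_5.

-3

Intervening sets X_4 = -4 and removes its equation (X_4 := max(X_3, X_1) + 3).
X_3 = X_1 - 4  [with X_1=6]  = 2
X_5 = 3·X_3 + 3·X_4 + 3  [with X_3=2, X_4=-4]  = -3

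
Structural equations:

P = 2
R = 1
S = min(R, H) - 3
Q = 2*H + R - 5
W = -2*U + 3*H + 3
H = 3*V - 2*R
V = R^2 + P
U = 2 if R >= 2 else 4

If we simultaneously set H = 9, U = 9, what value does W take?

Setting H = 9, U = 9 by intervention discards those variables' equations.
W = -2*U + 3*H + 3  [with U=9, H=9]  = 12

12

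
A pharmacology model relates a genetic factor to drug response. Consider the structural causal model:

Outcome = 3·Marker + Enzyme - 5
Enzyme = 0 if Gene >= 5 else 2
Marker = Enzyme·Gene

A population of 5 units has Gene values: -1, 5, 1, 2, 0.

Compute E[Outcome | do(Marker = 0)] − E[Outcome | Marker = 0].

0.6

Under do(Marker=0), Marker's equation is replaced by Marker=0 for every unit. Per-unit Outcome: -3, -5, -3, -3, -3. Mean = -3.4.
E[Outcome|Marker=0] averages over only the 2 units with Marker=0 (Gene = 5, 0): Outcome = -5, -3, mean -4.
Difference = -3.4 − (-4) = 0.6.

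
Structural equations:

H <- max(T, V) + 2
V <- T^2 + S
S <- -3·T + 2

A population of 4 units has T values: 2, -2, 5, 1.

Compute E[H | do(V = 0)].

Every unit gets V=0 under the intervention. H values become 4, 2, 7, 3; E[H|do(V=0)] = 4.

4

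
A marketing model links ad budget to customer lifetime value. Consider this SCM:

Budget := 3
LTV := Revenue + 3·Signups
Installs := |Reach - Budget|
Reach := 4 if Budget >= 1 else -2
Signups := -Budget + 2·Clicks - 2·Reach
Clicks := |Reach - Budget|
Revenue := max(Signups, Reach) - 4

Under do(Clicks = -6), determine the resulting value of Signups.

-23

do(Clicks=-6) replaces the equation Clicks := |Reach - Budget| with the constant Clicks = -6.
Reach = 4 if Budget >= 1 else -2  [with Budget=3]  = 4
Signups = -Budget + 2·Clicks - 2·Reach  [with Budget=3, Clicks=-6, Reach=4]  = -23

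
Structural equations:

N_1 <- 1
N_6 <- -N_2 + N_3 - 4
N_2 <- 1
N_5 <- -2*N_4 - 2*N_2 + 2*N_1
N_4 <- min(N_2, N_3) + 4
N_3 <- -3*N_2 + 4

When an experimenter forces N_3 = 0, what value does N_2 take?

1

Under do(N_3=0), the mechanism N_3 <- -3*N_2 + 4 is discarded; N_3 is fixed at 0.
Since N_2 is not a descendant of the intervened variable, it is unaffected.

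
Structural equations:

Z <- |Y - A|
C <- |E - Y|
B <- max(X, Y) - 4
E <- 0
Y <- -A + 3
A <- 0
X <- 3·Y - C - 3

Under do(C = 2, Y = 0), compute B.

The joint intervention fixes C = 2, Y = 0, removing each variable's own equation.
X = 3·Y - C - 3  [with Y=0, C=2]  = -5
B = max(X, Y) - 4  [with X=-5, Y=0]  = -4

-4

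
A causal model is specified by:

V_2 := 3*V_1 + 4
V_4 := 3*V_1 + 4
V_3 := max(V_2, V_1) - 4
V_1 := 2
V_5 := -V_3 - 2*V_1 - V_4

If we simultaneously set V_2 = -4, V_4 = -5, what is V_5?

Setting V_2 = -4, V_4 = -5 by intervention discards those variables' equations.
V_3 = max(V_2, V_1) - 4  [with V_2=-4, V_1=2]  = -2
V_5 = -V_3 - 2*V_1 - V_4  [with V_3=-2, V_1=2, V_4=-5]  = 3

3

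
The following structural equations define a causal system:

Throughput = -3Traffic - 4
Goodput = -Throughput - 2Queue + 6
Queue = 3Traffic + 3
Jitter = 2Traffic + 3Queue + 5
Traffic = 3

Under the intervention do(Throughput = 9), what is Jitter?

Under do(Throughput=9), the mechanism Throughput = -3Traffic - 4 is discarded; Throughput is fixed at 9.
Since Jitter is not a descendant of the intervened variable, it is unaffected.
Queue = 3Traffic + 3  [with Traffic=3]  = 12
Jitter = 2Traffic + 3Queue + 5  [with Traffic=3, Queue=12]  = 47

47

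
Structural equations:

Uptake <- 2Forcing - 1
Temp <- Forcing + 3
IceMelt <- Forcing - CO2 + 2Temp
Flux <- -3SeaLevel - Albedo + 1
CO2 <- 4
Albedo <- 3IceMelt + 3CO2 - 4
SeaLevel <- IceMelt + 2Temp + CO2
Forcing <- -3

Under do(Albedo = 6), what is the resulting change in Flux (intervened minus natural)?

-19

Under do(Albedo=6), the mechanism Albedo <- 3IceMelt + 3CO2 - 4 is discarded; Albedo is fixed at 6.
Temp = Forcing + 3  [with Forcing=-3]  = 0
IceMelt = Forcing - CO2 + 2Temp  [with Forcing=-3, CO2=4, Temp=0]  = -7
SeaLevel = IceMelt + 2Temp + CO2  [with IceMelt=-7, Temp=0, CO2=4]  = -3
Flux = -3SeaLevel - Albedo + 1  [with SeaLevel=-3, Albedo=6]  = 4
Without intervention: Temp = Forcing + 3  [with Forcing=-3]  = 0; IceMelt = Forcing - CO2 + 2Temp  [with Forcing=-3, CO2=4, Temp=0]  = -7; Albedo = 3IceMelt + 3CO2 - 4  [with IceMelt=-7, CO2=4]  = -13; SeaLevel = IceMelt + 2Temp + CO2  [with IceMelt=-7, Temp=0, CO2=4]  = -3; Flux = -3SeaLevel - Albedo + 1  [with SeaLevel=-3, Albedo=-13]  = 23.
Change = 4 − 23 = -19.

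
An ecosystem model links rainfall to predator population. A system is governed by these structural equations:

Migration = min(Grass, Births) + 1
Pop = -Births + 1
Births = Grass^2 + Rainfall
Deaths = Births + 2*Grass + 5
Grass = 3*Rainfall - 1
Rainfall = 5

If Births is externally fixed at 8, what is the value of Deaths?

41

The intervention breaks the incoming arrows to Births: Births = Grass^2 + Rainfall no longer applies, and Births = 8.
Grass = 3*Rainfall - 1  [with Rainfall=5]  = 14
Deaths = Births + 2*Grass + 5  [with Births=8, Grass=14]  = 41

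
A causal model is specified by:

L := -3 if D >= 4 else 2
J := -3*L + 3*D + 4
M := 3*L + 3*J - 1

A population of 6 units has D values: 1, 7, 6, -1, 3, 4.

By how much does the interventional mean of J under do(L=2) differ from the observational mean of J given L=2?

7

The intervention sets L=2 in all 6 units regardless of D. Recomputing J per unit gives 1, 19, 16, -5, 7, 10; average 8.
E[J|L=2] averages over only the 3 units with L=2 (D = 1, -1, 3): J = 1, -5, 7, mean 1.
Difference = 8 − 1 = 7.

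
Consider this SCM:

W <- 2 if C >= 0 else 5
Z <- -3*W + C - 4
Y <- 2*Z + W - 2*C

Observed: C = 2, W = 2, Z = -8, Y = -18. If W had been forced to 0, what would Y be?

-8

Under do(W=0), the mechanism W <- 2 if C >= 0 else 5 is discarded; W is fixed at 0.
Z = -3*W + C - 4  [with W=0, C=2]  = -2
Y = 2*Z + W - 2*C  [with Z=-2, W=0, C=2]  = -8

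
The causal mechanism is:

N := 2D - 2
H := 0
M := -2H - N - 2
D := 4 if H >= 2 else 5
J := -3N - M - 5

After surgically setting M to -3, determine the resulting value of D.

The intervention breaks the incoming arrows to M: M := -2H - N - 2 no longer applies, and M = -3.
Since D is not a descendant of the intervened variable, it is unaffected.
D = 4 if H >= 2 else 5  [with H=0]  = 5

5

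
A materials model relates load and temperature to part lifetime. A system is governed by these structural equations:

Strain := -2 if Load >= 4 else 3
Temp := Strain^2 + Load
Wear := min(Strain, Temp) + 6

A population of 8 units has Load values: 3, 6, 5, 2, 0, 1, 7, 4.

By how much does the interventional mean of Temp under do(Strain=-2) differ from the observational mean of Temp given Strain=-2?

do(Strain=-2) breaks Strain's dependence on Load. With Strain=-2 fixed, Temp across the units is 7, 10, 9, 6, 4, 5, 11, 8, mean 7.5.
Conditioning on Strain=-2 selects the 4 unit(s) with Load ∈ {6, 5, 7, 4}. Their Temp values: 10, 9, 11, 8. Mean = 9.5.
Difference = 7.5 − 9.5 = -2.

-2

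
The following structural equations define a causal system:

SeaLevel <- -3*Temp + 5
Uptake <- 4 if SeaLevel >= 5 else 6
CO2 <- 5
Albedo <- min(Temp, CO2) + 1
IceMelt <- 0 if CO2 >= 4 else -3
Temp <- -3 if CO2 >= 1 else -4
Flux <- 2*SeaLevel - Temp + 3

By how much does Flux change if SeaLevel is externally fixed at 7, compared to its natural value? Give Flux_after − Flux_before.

The intervention breaks the incoming arrows to SeaLevel: SeaLevel <- -3*Temp + 5 no longer applies, and SeaLevel = 7.
Temp = -3 if CO2 >= 1 else -4  [with CO2=5]  = -3
Flux = 2*SeaLevel - Temp + 3  [with SeaLevel=7, Temp=-3]  = 20
Without intervention: Temp = -3 if CO2 >= 1 else -4  [with CO2=5]  = -3; SeaLevel = -3*Temp + 5  [with Temp=-3]  = 14; Flux = 2*SeaLevel - Temp + 3  [with SeaLevel=14, Temp=-3]  = 34.
Change = 20 − 34 = -14.

-14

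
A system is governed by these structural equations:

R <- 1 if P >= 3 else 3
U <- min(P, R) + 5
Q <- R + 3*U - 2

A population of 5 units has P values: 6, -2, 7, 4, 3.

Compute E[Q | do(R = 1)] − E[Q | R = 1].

Under do(R=1), R's equation is replaced by R=1 for every unit. Per-unit Q: 17, 8, 17, 17, 17. Mean = 15.2.
E[Q|R=1] averages over only the 4 units with R=1 (P = 6, 7, 4, 3): Q = 17, 17, 17, 17, mean 17.
Difference = 15.2 − 17 = -1.8.

-1.8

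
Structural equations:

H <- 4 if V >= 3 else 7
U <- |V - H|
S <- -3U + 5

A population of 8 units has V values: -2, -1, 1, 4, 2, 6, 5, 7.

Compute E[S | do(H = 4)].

do(H=4) breaks H's dependence on V. With H=4 fixed, S across the units is -13, -10, -4, 5, -1, -1, 2, -4, mean -3.25.

-3.25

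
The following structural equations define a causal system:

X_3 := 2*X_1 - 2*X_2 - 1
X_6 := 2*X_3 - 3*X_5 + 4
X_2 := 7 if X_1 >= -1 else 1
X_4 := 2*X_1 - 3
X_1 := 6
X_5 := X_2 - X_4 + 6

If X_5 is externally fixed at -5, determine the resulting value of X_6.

13

The intervention breaks the incoming arrows to X_5: X_5 := X_2 - X_4 + 6 no longer applies, and X_5 = -5.
X_2 = 7 if X_1 >= -1 else 1  [with X_1=6]  = 7
X_3 = 2*X_1 - 2*X_2 - 1  [with X_1=6, X_2=7]  = -3
X_6 = 2*X_3 - 3*X_5 + 4  [with X_3=-3, X_5=-5]  = 13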